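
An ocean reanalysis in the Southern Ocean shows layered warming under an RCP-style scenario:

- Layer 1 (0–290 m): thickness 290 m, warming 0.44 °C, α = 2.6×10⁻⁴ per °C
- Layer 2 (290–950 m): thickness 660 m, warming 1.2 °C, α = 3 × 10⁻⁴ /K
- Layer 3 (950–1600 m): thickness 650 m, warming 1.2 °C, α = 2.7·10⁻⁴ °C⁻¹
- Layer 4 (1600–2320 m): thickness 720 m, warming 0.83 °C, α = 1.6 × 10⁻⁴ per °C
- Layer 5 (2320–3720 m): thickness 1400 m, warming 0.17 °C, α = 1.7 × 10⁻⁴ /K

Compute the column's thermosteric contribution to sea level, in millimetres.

2.6×10⁻⁴ × 0.44 × 290 = 0.033176 m
1.2 × 660 × 3×10⁻⁴ = 0.23760 m
1.2 × 2.7×10⁻⁴ × 650 = 0.21060 m
1600–2320 m: 1.6×10⁻⁴ × 0.83 × 720 = 0.095616 m
1400 × 1.7×10⁻⁴ × 0.17 = 0.04046 m
Δh = 0.033176 + 0.23760 + 0.21060 + 0.095616 + 0.04046 = 0.617452 m

617 mm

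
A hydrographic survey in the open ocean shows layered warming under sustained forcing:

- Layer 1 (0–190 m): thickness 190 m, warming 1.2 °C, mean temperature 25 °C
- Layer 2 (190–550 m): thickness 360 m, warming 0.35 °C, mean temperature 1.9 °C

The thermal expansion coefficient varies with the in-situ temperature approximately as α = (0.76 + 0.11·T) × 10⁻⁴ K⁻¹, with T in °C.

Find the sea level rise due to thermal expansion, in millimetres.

92 mm of thermosteric rise

Layer 1: α = (0.76 + 0.11×25)×10⁻⁴ = 3.51×10⁻⁴ K⁻¹
Layer 2: α = (0.76 + 0.11×1.9)×10⁻⁴ = 0.969×10⁻⁴ K⁻¹
Layer 1: 3.51×10⁻⁴ × 190 × 1.2 = 0.080028 m
190–550 m: 0.35 × 0.969×10⁻⁴ × 360 = 0.0122094 m
Δh = 0.080028 + 0.0122094 = 0.0922374 m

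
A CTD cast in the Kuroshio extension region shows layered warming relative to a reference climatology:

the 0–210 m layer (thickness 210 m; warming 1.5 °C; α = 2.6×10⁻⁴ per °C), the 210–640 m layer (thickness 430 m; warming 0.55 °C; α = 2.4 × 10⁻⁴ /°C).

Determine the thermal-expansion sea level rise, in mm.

210 × 1.5 × 2.6×10⁻⁴ = 0.08190 m
Layer 2: 2.4×10⁻⁴ × 430 × 0.55 = 0.05676 m
Δh = 0.08190 + 0.05676 = 0.13866 m

Δh = 139 mm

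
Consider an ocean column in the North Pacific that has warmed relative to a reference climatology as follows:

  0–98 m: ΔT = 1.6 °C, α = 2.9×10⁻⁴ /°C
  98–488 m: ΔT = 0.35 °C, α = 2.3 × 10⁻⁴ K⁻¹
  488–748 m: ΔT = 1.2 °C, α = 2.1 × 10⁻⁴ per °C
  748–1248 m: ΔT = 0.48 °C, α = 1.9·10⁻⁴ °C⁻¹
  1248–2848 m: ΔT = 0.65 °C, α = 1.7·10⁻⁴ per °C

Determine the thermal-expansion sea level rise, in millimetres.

360 mm of thermosteric rise

0–98 m: 2.9×10⁻⁴ × 1.6 × 98 = 0.045472 m
Layer 2: 0.35 × 390 × 2.3×10⁻⁴ = 0.031395 m
Layer 3: 260 × 1.2 × 2.1×10⁻⁴ = 0.06552 m
748–1248 m: 500 × 0.48 × 1.9×10⁻⁴ = 0.04560 m
1.7×10⁻⁴ × 1600 × 0.65 = 0.17680 m
Δh = 0.045472 + 0.031395 + 0.06552 + 0.04560 + 0.17680 = 0.364787 m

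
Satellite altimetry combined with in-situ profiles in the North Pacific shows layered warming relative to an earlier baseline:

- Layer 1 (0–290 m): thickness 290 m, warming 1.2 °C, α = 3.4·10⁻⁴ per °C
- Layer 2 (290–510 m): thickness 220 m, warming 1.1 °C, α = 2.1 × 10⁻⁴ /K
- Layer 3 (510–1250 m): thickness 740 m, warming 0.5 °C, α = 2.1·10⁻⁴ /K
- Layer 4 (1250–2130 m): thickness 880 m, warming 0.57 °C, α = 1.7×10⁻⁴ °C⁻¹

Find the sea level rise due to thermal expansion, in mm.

Layer 1: 290 × 1.2 × 3.4×10⁻⁴ = 0.11832 m
1.1 × 220 × 2.1×10⁻⁴ = 0.05082 m
Layer 3: 2.1×10⁻⁴ × 0.5 × 740 = 0.07770 m
Layer 4: 0.57 × 1.7×10⁻⁴ × 880 = 0.085272 m
Δh = 0.11832 + 0.05082 + 0.07770 + 0.085272 = 0.332112 m

332 mm of thermosteric rise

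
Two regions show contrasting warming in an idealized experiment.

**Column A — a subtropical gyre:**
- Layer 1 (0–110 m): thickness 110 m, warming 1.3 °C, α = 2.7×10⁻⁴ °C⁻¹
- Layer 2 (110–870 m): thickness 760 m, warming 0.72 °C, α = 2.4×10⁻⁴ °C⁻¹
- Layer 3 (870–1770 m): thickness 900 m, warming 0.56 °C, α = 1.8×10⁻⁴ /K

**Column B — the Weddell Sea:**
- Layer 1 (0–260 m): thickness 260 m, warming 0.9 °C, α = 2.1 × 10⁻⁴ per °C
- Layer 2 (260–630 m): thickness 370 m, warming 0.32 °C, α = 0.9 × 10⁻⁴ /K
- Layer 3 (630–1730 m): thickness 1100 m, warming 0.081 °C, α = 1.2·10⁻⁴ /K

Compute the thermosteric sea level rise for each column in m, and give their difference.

A: 0.26 m; B: 0.070 m; difference 0.19 m

A 0–110 m: 1.3 × 110 × 2.7×10⁻⁴ = 0.03861 m
A 110–870 m: 760 × 2.4×10⁻⁴ × 0.72 = 0.131328 m
A 870–1770 m: 1.8×10⁻⁴ × 0.56 × 900 = 0.09072 m
A total: 0.260658 m
B 0–260 m: 0.9 × 260 × 2.1×10⁻⁴ = 0.04914 m
B Layer 2: 370 × 0.9×10⁻⁴ × 0.32 = 0.010656 m
B 630–1730 m: 1100 × 0.081 × 1.2×10⁻⁴ = 0.010692 m
B total: 0.070488 m
Difference: 0.260658 − 0.070488 = 0.19017 m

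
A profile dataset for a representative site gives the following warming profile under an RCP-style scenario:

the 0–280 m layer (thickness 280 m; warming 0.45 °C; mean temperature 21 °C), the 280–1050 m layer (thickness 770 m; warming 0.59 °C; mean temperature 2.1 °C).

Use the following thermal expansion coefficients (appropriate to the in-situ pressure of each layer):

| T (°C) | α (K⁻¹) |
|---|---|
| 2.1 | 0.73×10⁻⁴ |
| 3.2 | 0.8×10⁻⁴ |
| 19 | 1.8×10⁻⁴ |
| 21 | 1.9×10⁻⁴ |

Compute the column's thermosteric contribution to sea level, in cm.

Δh = 5.7 cm

Layer 1 at 21 °C → α = 1.9×10⁻⁴ K⁻¹
Layer 2 at 2.1 °C → α = 0.73×10⁻⁴ K⁻¹
0.45 × 280 × 1.9×10⁻⁴ = 0.02394 m
0.59 × 770 × 0.73×10⁻⁴ = 0.0331639 m
Δh = 0.02394 + 0.0331639 = 0.0571039 m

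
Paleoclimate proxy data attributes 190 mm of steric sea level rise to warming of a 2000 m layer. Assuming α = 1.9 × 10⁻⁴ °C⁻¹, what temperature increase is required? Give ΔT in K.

about 0.50 K

ΔT = Δh/(αH) = 0.19 / (1.9×10⁻⁴ × 2000) = 0.5000 K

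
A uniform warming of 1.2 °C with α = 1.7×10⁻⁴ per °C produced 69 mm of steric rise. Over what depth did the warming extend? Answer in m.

H ≈ 338 m

H = Δh/(αΔT) = 0.069 / (1.7×10⁻⁴ × 1.2) ≈ 338.2 m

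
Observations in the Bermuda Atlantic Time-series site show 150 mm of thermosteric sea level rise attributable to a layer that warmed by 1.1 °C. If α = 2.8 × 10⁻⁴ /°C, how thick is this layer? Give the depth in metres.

H = Δh/(αΔT) = 0.15 / (2.8×10⁻⁴ × 1.1) ≈ 487.0 m

H ≈ 487 m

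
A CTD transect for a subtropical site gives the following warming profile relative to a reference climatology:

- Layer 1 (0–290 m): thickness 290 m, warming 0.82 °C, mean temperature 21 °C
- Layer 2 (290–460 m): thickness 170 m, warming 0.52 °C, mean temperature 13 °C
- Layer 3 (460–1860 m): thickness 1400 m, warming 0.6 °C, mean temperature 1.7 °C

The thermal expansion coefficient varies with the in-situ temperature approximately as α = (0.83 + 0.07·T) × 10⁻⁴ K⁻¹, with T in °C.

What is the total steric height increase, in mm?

Layer 1: α = (0.83 + 0.07×21)×10⁻⁴ = 2.3×10⁻⁴ K⁻¹
Layer 2: α = (0.83 + 0.07×13)×10⁻⁴ = 1.74×10⁻⁴ K⁻¹
Layer 3: α = (0.83 + 0.07×1.7)×10⁻⁴ = 0.949×10⁻⁴ K⁻¹
0–290 m: 290 × 0.82 × 2.3×10⁻⁴ = 0.054694 m
290–460 m: 170 × 0.52 × 1.74×10⁻⁴ = 0.0153816 m
460–1860 m: 0.949×10⁻⁴ × 1400 × 0.6 = 0.079716 m
Δh = 0.054694 + 0.0153816 + 0.079716 = 0.1497916 m

Δh = 150 mm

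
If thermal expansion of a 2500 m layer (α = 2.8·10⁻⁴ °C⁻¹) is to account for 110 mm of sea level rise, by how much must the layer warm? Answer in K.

ΔT = Δh/(αH) = 0.11 / (2.8×10⁻⁴ × 2500) ≈ 0.1571 K

0.157 K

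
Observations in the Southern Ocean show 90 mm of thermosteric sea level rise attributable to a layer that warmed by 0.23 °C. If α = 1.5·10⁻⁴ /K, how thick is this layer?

H = Δh/(αΔT) = 0.09 / (1.5×10⁻⁴ × 0.23) ≈ 2609 m

about 2610 m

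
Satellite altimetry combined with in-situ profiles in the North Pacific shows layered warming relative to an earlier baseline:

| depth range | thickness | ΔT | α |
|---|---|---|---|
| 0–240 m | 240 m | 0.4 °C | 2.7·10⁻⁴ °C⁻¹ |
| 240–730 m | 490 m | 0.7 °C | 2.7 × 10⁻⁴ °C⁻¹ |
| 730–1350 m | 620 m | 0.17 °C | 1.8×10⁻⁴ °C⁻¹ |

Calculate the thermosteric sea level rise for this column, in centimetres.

0–240 m: 2.7×10⁻⁴ × 240 × 0.4 = 0.02592 m
240–730 m: 2.7×10⁻⁴ × 490 × 0.7 = 0.09261 m
730–1350 m: 1.8×10⁻⁴ × 620 × 0.17 = 0.018972 m
Δh = 0.02592 + 0.09261 + 0.018972 = 0.137502 m

13.8 cm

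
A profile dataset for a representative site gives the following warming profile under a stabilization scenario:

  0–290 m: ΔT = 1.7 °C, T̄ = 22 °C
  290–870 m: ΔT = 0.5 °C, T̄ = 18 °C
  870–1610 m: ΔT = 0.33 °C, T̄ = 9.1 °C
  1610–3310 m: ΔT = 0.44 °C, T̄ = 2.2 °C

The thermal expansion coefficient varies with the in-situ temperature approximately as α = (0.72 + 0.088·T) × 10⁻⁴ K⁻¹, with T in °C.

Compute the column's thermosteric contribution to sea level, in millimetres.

Layer 1: α = (0.72 + 0.088×22)×10⁻⁴ = 2.656×10⁻⁴ K⁻¹
Layer 2: α = (0.72 + 0.088×18)×10⁻⁴ = 2.304×10⁻⁴ K⁻¹
Layer 3: α = (0.72 + 0.088×9.1)×10⁻⁴ = 1.5208×10⁻⁴ K⁻¹
Layer 4: α = (0.72 + 0.088×2.2)×10⁻⁴ = 0.9136×10⁻⁴ K⁻¹
Layer 1: 2.656×10⁻⁴ × 1.7 × 290 = 0.1309408 m
0.5 × 580 × 2.304×10⁻⁴ = 0.066816 m
1.5208×10⁻⁴ × 0.33 × 740 = 0.037137936 m
Layer 4: 1700 × 0.9136×10⁻⁴ × 0.44 = 0.06833728 m
Δh = 0.1309408 + 0.066816 + 0.037137936 + 0.06833728 = 0.303232016 m

303 mm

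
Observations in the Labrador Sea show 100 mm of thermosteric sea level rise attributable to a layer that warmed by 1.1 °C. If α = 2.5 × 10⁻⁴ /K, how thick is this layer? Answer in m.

H = Δh/(αΔT) = 0.1 / (2.5×10⁻⁴ × 1.1) ≈ 363.6 m

H ≈ 364 m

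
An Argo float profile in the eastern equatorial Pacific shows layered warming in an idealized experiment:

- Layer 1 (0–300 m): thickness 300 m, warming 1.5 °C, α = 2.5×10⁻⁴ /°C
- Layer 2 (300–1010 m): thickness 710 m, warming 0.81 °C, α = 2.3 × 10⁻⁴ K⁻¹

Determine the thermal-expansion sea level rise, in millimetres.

Layer 1: 1.5 × 2.5×10⁻⁴ × 300 = 0.11250 m
Layer 2: 710 × 2.3×10⁻⁴ × 0.81 = 0.132273 m
Δh = 0.11250 + 0.132273 = 0.244773 m ≈ 245 mm

about 245 mm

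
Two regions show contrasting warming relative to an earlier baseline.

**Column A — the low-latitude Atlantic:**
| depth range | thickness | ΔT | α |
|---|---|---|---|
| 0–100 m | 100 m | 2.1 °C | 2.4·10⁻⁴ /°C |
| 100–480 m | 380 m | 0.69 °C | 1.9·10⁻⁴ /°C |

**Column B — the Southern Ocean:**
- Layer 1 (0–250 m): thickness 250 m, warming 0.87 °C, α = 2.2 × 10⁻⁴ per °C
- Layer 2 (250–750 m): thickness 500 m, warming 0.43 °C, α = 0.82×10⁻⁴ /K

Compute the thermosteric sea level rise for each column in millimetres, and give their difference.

Δh_A ≈ 100 mm, Δh_B ≈ 65.5 mm; difference ≈ 34.7 mm

A Layer 1: 2.1 × 2.4×10⁻⁴ × 100 = 0.05040 m
A Layer 2: 1.9×10⁻⁴ × 0.69 × 380 = 0.049818 m
A total: 0.100218 m
B 0–250 m: 250 × 0.87 × 2.2×10⁻⁴ = 0.04785 m
B 0.43 × 0.82×10⁻⁴ × 500 = 0.01763 m
B total: 0.06548 m
Difference: 0.100218 − 0.06548 = 0.034738 m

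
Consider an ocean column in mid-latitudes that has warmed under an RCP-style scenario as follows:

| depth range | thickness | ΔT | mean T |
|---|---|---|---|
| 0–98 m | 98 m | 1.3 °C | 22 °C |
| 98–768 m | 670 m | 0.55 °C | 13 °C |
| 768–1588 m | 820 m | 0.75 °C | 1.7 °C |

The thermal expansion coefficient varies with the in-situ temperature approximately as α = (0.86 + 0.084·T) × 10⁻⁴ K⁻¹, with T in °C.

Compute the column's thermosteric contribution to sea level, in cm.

17 cm

Layer 1: α = (0.86 + 0.084×22)×10⁻⁴ = 2.708×10⁻⁴ K⁻¹
Layer 2: α = (0.86 + 0.084×13)×10⁻⁴ = 1.952×10⁻⁴ K⁻¹
Layer 3: α = (0.86 + 0.084×1.7)×10⁻⁴ = 1.0028×10⁻⁴ K⁻¹
98 × 1.3 × 2.708×10⁻⁴ = 0.03449992 m
Layer 2: 1.952×10⁻⁴ × 670 × 0.55 = 0.0719312 m
768–1588 m: 0.75 × 1.0028×10⁻⁴ × 820 = 0.0616722 m
Δh = 0.03449992 + 0.0719312 + 0.0616722 = 0.16810332 m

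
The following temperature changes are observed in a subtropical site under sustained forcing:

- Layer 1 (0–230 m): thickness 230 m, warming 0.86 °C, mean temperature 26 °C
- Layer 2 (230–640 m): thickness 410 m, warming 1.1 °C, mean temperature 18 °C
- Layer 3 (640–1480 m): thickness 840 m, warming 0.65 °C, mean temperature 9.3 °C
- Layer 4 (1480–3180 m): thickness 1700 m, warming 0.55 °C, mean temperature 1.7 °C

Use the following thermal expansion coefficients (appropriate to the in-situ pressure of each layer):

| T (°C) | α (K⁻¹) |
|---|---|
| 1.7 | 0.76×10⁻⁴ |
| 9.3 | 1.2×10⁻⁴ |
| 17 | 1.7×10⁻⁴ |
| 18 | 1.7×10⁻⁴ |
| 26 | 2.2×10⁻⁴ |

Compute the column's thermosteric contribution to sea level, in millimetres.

260 mm

Layer 1 at 26 °C → α = 2.2×10⁻⁴ K⁻¹
Layer 2 at 18 °C → α = 1.7×10⁻⁴ K⁻¹
Layer 3 at 9.3 °C → α = 1.2×10⁻⁴ K⁻¹
Layer 4 at 1.7 °C → α = 0.76×10⁻⁴ K⁻¹
2.2×10⁻⁴ × 230 × 0.86 = 0.043516 m
1.1 × 1.7×10⁻⁴ × 410 = 0.07667 m
Layer 3: 840 × 0.65 × 1.2×10⁻⁴ = 0.06552 m
0.55 × 1700 × 0.76×10⁻⁴ = 0.07106 m
Δh = 0.043516 + 0.07667 + 0.06552 + 0.07106 = 0.256766 m ≈ 260 mm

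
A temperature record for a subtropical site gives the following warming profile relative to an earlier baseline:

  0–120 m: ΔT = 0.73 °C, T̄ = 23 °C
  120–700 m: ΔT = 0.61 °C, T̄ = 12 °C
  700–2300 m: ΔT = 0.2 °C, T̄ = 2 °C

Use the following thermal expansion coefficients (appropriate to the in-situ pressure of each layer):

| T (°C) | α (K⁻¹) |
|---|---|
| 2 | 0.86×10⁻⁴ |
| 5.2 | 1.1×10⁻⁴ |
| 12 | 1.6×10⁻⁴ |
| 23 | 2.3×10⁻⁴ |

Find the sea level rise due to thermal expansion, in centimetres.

about 10.4 cm

Layer 1 at 23 °C → α = 2.3×10⁻⁴ K⁻¹
Layer 2 at 12 °C → α = 1.6×10⁻⁴ K⁻¹
Layer 3 at 2 °C → α = 0.86×10⁻⁴ K⁻¹
2.3×10⁻⁴ × 0.73 × 120 = 0.020148 m
1.6×10⁻⁴ × 0.61 × 580 = 0.056608 m
0.86×10⁻⁴ × 0.2 × 1600 = 0.02752 m
Δh = 0.020148 + 0.056608 + 0.02752 = 0.104276 m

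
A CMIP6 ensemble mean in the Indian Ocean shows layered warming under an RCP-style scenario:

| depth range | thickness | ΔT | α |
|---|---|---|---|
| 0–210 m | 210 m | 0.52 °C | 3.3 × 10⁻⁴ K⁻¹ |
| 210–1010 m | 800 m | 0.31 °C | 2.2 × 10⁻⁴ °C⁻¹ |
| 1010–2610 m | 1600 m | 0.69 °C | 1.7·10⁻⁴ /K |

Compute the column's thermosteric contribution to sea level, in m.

0.278 m of thermosteric rise

0–210 m: 0.52 × 3.3×10⁻⁴ × 210 = 0.036036 m
Layer 2: 2.2×10⁻⁴ × 0.31 × 800 = 0.05456 m
0.69 × 1600 × 1.7×10⁻⁴ = 0.18768 m
Δh = 0.036036 + 0.05456 + 0.18768 = 0.278276 m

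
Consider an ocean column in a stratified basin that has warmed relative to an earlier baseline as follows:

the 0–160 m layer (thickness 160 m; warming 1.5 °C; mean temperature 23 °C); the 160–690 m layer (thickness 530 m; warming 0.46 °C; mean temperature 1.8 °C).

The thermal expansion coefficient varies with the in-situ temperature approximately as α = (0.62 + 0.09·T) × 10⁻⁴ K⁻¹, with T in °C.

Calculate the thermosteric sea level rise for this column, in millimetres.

84 mm

Layer 1: α = (0.62 + 0.09×23)×10⁻⁴ = 2.69×10⁻⁴ K⁻¹
Layer 2: α = (0.62 + 0.09×1.8)×10⁻⁴ = 0.782×10⁻⁴ K⁻¹
0–160 m: 160 × 2.69×10⁻⁴ × 1.5 = 0.06456 m
160–690 m: 0.782×10⁻⁴ × 530 × 0.46 = 0.01906516 m
Δh = 0.06456 + 0.01906516 = 0.08362516 m ≈ 84 mm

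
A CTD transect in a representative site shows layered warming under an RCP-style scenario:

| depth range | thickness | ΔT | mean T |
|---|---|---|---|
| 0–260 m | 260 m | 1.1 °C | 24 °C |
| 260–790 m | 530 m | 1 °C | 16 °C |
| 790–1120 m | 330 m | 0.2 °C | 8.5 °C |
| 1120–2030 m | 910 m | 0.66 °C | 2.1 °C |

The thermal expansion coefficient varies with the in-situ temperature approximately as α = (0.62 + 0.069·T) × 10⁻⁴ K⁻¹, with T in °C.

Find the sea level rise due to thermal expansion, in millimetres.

Δh = 210 mm

Layer 1: α = (0.62 + 0.069×24)×10⁻⁴ = 2.276×10⁻⁴ K⁻¹
Layer 2: α = (0.62 + 0.069×16)×10⁻⁴ = 1.724×10⁻⁴ K⁻¹
Layer 3: α = (0.62 + 0.069×8.5)×10⁻⁴ = 1.2065×10⁻⁴ K⁻¹
Layer 4: α = (0.62 + 0.069×2.1)×10⁻⁴ = 0.7649×10⁻⁴ K⁻¹
0–260 m: 1.1 × 2.276×10⁻⁴ × 260 = 0.0650936 m
1.724×10⁻⁴ × 530 × 1 = 0.091372 m
790–1120 m: 1.2065×10⁻⁴ × 330 × 0.2 = 0.0079629 m
1120–2030 m: 0.7649×10⁻⁴ × 910 × 0.66 = 0.045939894 m
Δh = 0.0650936 + 0.091372 + 0.0079629 + 0.045939894 = 0.210368394 m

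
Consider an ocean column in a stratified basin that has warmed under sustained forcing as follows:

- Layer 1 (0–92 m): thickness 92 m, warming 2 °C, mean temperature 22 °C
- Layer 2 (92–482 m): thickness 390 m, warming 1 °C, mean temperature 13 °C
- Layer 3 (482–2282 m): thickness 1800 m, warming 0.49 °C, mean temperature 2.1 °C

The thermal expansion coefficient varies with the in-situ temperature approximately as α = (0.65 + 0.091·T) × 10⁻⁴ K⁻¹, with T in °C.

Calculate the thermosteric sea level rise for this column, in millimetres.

Layer 1: α = (0.65 + 0.091×22)×10⁻⁴ = 2.652×10⁻⁴ K⁻¹
Layer 2: α = (0.65 + 0.091×13)×10⁻⁴ = 1.833×10⁻⁴ K⁻¹
Layer 3: α = (0.65 + 0.091×2.1)×10⁻⁴ = 0.8411×10⁻⁴ K⁻¹
Layer 1: 2.652×10⁻⁴ × 92 × 2 = 0.0487968 m
1 × 390 × 1.833×10⁻⁴ = 0.071487 m
482–2282 m: 0.8411×10⁻⁴ × 1800 × 0.49 = 0.07418502 m
Δh = 0.0487968 + 0.071487 + 0.07418502 = 0.19446882 m

194 mm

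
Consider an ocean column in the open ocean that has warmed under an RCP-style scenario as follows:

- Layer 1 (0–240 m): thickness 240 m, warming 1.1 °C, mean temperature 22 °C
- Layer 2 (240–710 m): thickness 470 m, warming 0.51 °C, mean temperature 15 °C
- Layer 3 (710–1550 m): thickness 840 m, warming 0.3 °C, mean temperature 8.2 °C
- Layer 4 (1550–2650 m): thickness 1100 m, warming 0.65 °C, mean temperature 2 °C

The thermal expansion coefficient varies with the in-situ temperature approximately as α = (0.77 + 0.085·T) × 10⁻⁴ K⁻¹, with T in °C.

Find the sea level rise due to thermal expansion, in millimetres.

about 223 mm

Layer 1: α = (0.77 + 0.085×22)×10⁻⁴ = 2.64×10⁻⁴ K⁻¹
Layer 2: α = (0.77 + 0.085×15)×10⁻⁴ = 2.045×10⁻⁴ K⁻¹
Layer 3: α = (0.77 + 0.085×8.2)×10⁻⁴ = 1.467×10⁻⁴ K⁻¹
Layer 4: α = (0.77 + 0.085×2)×10⁻⁴ = 0.94×10⁻⁴ K⁻¹
240 × 1.1 × 2.64×10⁻⁴ = 0.069696 m
2.045×10⁻⁴ × 470 × 0.51 = 0.04901865 m
710–1550 m: 840 × 1.467×10⁻⁴ × 0.3 = 0.0369684 m
0.65 × 0.94×10⁻⁴ × 1100 = 0.06721 m
Δh = 0.069696 + 0.04901865 + 0.0369684 + 0.06721 = 0.22289305 m ≈ 223 mm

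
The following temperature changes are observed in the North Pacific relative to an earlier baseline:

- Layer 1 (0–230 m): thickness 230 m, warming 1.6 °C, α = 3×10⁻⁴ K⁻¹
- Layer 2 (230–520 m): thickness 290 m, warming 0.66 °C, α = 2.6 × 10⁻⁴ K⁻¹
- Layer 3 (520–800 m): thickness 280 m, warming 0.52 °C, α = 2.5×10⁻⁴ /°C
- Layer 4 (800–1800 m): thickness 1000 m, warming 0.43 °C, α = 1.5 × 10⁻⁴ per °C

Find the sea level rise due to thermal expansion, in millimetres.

0–230 m: 3×10⁻⁴ × 1.6 × 230 = 0.11040 m
Layer 2: 290 × 2.6×10⁻⁴ × 0.66 = 0.049764 m
Layer 3: 0.52 × 280 × 2.5×10⁻⁴ = 0.03640 m
800–1800 m: 1.5×10⁻⁴ × 1000 × 0.43 = 0.06450 m
Δh = 0.11040 + 0.049764 + 0.03640 + 0.06450 = 0.261064 m

about 261 mm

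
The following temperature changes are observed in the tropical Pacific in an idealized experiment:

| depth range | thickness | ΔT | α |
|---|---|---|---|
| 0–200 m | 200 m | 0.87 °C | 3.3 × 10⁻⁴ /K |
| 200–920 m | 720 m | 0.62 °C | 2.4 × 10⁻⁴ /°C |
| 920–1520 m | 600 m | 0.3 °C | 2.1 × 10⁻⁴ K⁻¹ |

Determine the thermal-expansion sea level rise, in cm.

Δh ≈ 20.2 cm

Layer 1: 3.3×10⁻⁴ × 0.87 × 200 = 0.05742 m
200–920 m: 720 × 2.4×10⁻⁴ × 0.62 = 0.107136 m
600 × 2.1×10⁻⁴ × 0.3 = 0.03780 m
Δh = 0.05742 + 0.107136 + 0.03780 = 0.202356 m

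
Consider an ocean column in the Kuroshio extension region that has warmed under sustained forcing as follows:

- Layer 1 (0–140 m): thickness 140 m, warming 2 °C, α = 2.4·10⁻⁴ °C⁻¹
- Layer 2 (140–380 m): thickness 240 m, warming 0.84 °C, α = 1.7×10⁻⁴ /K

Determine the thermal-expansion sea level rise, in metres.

140 × 2.4×10⁻⁴ × 2 = 0.06720 m
1.7×10⁻⁴ × 0.84 × 240 = 0.034272 m
Δh = 0.06720 + 0.034272 = 0.101472 m ≈ 0.10 m

0.10 m of thermosteric rise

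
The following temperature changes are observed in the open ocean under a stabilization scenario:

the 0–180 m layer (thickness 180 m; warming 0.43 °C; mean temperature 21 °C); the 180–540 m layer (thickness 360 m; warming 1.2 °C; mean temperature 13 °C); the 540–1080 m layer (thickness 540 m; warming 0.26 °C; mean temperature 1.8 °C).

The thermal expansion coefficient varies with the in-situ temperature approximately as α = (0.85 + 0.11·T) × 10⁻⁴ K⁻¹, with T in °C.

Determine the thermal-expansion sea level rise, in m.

0.138 m of thermosteric rise

Layer 1: α = (0.85 + 0.11×21)×10⁻⁴ = 3.16×10⁻⁴ K⁻¹
Layer 2: α = (0.85 + 0.11×13)×10⁻⁴ = 2.28×10⁻⁴ K⁻¹
Layer 3: α = (0.85 + 0.11×1.8)×10⁻⁴ = 1.048×10⁻⁴ K⁻¹
Layer 1: 180 × 3.16×10⁻⁴ × 0.43 = 0.0244584 m
Layer 2: 1.2 × 2.28×10⁻⁴ × 360 = 0.098496 m
Layer 3: 0.26 × 540 × 1.048×10⁻⁴ = 0.01471392 m
Δh = 0.0244584 + 0.098496 + 0.01471392 = 0.13766832 m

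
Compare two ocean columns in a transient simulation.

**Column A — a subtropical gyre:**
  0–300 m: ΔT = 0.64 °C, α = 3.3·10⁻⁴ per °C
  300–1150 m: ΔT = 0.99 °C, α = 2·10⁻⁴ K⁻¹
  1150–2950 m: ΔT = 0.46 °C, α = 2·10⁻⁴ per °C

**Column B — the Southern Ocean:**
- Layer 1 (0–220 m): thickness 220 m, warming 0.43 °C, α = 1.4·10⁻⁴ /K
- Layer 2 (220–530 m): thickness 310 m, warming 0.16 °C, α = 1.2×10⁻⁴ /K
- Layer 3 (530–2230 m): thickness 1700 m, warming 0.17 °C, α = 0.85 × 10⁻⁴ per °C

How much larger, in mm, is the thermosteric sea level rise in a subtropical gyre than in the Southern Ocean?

353 mm larger

A 3.3×10⁻⁴ × 300 × 0.64 = 0.06336 m
A Layer 2: 850 × 2×10⁻⁴ × 0.99 = 0.16830 m
A Layer 3: 0.46 × 1800 × 2×10⁻⁴ = 0.16560 m
A total: 0.39726 m
B Layer 1: 220 × 1.4×10⁻⁴ × 0.43 = 0.013244 m
B 1.2×10⁻⁴ × 310 × 0.16 = 0.005952 m
B 530–2230 m: 0.17 × 1700 × 0.85×10⁻⁴ = 0.024565 m
B total: 0.043761 m
Difference: 0.39726 − 0.043761 = 0.353499 m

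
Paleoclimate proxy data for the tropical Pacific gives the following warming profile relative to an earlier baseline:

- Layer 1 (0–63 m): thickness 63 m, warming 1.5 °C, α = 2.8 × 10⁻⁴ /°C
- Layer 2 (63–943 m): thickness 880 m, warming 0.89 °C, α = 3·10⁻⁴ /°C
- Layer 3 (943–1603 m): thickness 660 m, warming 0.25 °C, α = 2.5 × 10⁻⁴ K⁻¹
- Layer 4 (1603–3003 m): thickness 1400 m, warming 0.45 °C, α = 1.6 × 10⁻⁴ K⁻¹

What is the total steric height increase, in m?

63 × 1.5 × 2.8×10⁻⁴ = 0.02646 m
63–943 m: 880 × 0.89 × 3×10⁻⁴ = 0.23496 m
Layer 3: 0.25 × 660 × 2.5×10⁻⁴ = 0.04125 m
Layer 4: 0.45 × 1.6×10⁻⁴ × 1400 = 0.10080 m
Δh = 0.02646 + 0.23496 + 0.04125 + 0.10080 = 0.40347 m

Δh = 0.403 m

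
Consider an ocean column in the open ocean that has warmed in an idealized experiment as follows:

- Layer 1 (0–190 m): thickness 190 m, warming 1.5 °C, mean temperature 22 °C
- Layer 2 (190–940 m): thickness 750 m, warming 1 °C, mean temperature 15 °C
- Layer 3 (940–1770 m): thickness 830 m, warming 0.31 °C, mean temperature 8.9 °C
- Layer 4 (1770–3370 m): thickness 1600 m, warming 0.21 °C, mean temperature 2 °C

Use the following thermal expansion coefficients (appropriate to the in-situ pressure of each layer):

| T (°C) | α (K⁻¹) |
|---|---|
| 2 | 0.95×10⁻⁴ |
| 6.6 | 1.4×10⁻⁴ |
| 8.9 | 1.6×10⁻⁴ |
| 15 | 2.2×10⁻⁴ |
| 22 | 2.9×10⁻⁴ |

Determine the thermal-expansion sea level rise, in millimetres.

Δh = 320 mm

Layer 1 at 22 °C → α = 2.9×10⁻⁴ K⁻¹
Layer 2 at 15 °C → α = 2.2×10⁻⁴ K⁻¹
Layer 3 at 8.9 °C → α = 1.6×10⁻⁴ K⁻¹
Layer 4 at 2 °C → α = 0.95×10⁻⁴ K⁻¹
1.5 × 2.9×10⁻⁴ × 190 = 0.08265 m
190–940 m: 750 × 2.2×10⁻⁴ × 1 = 0.16500 m
Layer 3: 830 × 1.6×10⁻⁴ × 0.31 = 0.041168 m
1770–3370 m: 0.95×10⁻⁴ × 0.21 × 1600 = 0.03192 m
Δh = 0.08265 + 0.16500 + 0.041168 + 0.03192 = 0.320738 m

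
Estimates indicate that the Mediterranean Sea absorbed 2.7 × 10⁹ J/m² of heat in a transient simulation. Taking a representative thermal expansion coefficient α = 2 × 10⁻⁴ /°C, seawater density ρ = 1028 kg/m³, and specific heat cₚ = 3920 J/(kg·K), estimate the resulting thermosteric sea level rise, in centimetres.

Δh = αQ/(ρcₚ) = 2×10⁻⁴ × 2.7×10⁹ / (1028 × 3920) ≈ 0.13400 m

Δh ≈ 13 cm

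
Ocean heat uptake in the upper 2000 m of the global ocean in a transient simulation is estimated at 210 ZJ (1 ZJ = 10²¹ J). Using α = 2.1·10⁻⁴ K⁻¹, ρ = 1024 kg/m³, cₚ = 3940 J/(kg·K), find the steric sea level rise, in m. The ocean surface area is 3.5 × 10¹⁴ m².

Per unit area: Q = 210×10²¹ / (3.5×10¹⁴) = 6×10⁸ J/m²
Δh = αQ/(ρcₚ) = 2.1×10⁻⁴ × 6×10⁸ / (1024 × 3940) ≈ 0.03123 m

Δh ≈ 0.0312 m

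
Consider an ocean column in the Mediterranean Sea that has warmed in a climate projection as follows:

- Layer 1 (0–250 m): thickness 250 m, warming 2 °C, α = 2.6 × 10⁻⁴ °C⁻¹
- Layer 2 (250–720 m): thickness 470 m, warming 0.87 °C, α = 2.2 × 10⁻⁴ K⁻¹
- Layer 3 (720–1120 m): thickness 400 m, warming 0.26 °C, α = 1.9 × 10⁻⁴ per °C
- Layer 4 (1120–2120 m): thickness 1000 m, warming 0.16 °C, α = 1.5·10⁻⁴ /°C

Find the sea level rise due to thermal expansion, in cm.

2 × 2.6×10⁻⁴ × 250 = 0.13000 m
2.2×10⁻⁴ × 0.87 × 470 = 0.089958 m
0.26 × 1.9×10⁻⁴ × 400 = 0.01976 m
1120–2120 m: 1000 × 1.5×10⁻⁴ × 0.16 = 0.02400 m
Δh = 0.13000 + 0.089958 + 0.01976 + 0.02400 = 0.263718 m

Δh ≈ 26.4 cm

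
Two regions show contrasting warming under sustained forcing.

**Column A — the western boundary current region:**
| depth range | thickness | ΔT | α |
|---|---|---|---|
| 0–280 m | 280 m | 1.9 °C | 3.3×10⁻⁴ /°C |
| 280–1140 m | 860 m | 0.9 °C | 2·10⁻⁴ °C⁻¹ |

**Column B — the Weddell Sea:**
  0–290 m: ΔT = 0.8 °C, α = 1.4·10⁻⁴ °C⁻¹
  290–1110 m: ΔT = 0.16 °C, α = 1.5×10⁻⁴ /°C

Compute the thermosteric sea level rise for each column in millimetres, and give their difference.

A 1.9 × 3.3×10⁻⁴ × 280 = 0.17556 m
A 0.9 × 2×10⁻⁴ × 860 = 0.15480 m
A total: 0.33036 m
B Layer 1: 290 × 0.8 × 1.4×10⁻⁴ = 0.03248 m
B 290–1110 m: 1.5×10⁻⁴ × 0.16 × 820 = 0.01968 m
B total: 0.05216 m
Difference: 0.33036 − 0.05216 = 0.27820 m

Δh_A ≈ 330 mm, Δh_B ≈ 52 mm; difference ≈ 280 mm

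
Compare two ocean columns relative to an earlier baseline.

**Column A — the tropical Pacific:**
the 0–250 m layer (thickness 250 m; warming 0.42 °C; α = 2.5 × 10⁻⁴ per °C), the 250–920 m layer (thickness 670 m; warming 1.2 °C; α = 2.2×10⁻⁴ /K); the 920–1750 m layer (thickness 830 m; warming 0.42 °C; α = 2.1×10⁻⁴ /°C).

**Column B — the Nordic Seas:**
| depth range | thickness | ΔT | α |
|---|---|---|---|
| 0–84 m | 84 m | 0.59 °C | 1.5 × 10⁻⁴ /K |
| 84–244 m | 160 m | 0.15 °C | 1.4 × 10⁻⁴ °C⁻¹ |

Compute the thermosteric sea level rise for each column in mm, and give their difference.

A Layer 1: 2.5×10⁻⁴ × 250 × 0.42 = 0.02625 m
A 2.2×10⁻⁴ × 670 × 1.2 = 0.17688 m
A Layer 3: 830 × 2.1×10⁻⁴ × 0.42 = 0.073206 m
A total: 0.276336 m
B 0–84 m: 84 × 1.5×10⁻⁴ × 0.59 = 0.007434 m
B Layer 2: 0.15 × 1.4×10⁻⁴ × 160 = 0.00336 m
B total: 0.010794 m
Difference: 0.276336 − 0.010794 = 0.265542 m

Δh_A ≈ 276 mm, Δh_B ≈ 10.8 mm; difference ≈ 266 mm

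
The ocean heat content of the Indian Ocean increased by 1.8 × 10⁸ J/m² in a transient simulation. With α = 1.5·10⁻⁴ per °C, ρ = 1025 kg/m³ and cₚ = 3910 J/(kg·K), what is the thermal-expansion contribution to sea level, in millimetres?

Δh = 6.74 mm

Δh = αQ/(ρcₚ) = 1.5×10⁻⁴ × 1.8×10⁸ / (1025 × 3910) ≈ 0.0067369 m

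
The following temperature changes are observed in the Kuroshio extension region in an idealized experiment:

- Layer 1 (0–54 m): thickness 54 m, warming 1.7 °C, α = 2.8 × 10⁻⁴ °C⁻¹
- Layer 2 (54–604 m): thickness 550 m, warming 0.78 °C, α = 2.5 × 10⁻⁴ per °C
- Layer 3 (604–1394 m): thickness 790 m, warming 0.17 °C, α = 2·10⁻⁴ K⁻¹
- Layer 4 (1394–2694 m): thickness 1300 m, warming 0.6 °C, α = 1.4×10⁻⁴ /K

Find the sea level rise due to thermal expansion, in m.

Δh ≈ 0.269 m

2.8×10⁻⁴ × 1.7 × 54 = 0.025704 m
54–604 m: 2.5×10⁻⁴ × 550 × 0.78 = 0.10725 m
Layer 3: 0.17 × 790 × 2×10⁻⁴ = 0.02686 m
Layer 4: 0.6 × 1300 × 1.4×10⁻⁴ = 0.10920 m
Δh = 0.025704 + 0.10725 + 0.02686 + 0.10920 = 0.269014 m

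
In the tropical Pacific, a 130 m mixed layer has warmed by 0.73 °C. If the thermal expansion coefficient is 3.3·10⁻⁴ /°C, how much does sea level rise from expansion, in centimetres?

3.13 cm

Δh = αΔT·H = 3.3×10⁻⁴ × 0.73 × 130 = 0.031317 m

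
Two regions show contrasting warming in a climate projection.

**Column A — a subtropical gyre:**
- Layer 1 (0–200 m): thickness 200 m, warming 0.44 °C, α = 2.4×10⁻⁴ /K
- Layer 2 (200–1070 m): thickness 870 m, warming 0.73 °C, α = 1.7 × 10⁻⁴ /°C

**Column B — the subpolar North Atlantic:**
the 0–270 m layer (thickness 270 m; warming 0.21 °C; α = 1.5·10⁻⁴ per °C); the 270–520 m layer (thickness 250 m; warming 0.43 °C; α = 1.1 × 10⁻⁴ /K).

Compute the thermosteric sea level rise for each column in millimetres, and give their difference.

A: 130 mm; B: 20 mm; difference 110 mm

A Layer 1: 0.44 × 2.4×10⁻⁴ × 200 = 0.02112 m
A 200–1070 m: 1.7×10⁻⁴ × 0.73 × 870 = 0.107967 m
A total: 0.129087 m
B Layer 1: 0.21 × 1.5×10⁻⁴ × 270 = 0.008505 m
B Layer 2: 0.43 × 250 × 1.1×10⁻⁴ = 0.011825 m
B total: 0.02033 m
Difference: 0.129087 − 0.02033 = 0.108757 m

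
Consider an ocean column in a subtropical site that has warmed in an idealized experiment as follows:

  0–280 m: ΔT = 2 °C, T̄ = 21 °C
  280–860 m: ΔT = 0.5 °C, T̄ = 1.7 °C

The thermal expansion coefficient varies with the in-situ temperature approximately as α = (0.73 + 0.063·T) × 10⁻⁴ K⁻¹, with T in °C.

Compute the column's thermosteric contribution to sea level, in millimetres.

Layer 1: α = (0.73 + 0.063×21)×10⁻⁴ = 2.053×10⁻⁴ K⁻¹
Layer 2: α = (0.73 + 0.063×1.7)×10⁻⁴ = 0.8371×10⁻⁴ K⁻¹
Layer 1: 2.053×10⁻⁴ × 2 × 280 = 0.114968 m
Layer 2: 580 × 0.8371×10⁻⁴ × 0.5 = 0.0242759 m
Δh = 0.114968 + 0.0242759 = 0.1392439 m

Δh ≈ 139 mm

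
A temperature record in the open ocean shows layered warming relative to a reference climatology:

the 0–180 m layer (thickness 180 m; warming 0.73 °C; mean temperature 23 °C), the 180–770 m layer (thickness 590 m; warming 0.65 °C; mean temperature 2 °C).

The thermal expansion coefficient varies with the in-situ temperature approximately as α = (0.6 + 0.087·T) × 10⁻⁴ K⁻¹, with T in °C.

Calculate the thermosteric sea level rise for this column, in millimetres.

Layer 1: α = (0.6 + 0.087×23)×10⁻⁴ = 2.601×10⁻⁴ K⁻¹
Layer 2: α = (0.6 + 0.087×2)×10⁻⁴ = 0.774×10⁻⁴ K⁻¹
0–180 m: 0.73 × 180 × 2.601×10⁻⁴ = 0.03417714 m
0.65 × 590 × 0.774×10⁻⁴ = 0.0296829 m
Δh = 0.03417714 + 0.0296829 = 0.06386004 m ≈ 64 mm

Δh ≈ 64 mm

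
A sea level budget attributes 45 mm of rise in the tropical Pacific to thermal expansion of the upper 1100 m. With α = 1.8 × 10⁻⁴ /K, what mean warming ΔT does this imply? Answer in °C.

ΔT ≈ 0.227 °C

ΔT = Δh/(αH) = 0.045 / (1.8×10⁻⁴ × 1100) ≈ 0.2273 °C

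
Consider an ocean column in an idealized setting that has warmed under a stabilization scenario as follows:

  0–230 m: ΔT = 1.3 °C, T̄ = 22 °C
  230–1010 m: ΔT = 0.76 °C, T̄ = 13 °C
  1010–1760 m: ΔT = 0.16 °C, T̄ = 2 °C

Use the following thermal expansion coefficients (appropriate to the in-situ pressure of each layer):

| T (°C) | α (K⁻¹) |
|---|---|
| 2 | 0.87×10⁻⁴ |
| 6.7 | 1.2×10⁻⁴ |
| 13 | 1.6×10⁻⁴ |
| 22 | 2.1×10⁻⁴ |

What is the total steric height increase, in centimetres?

Layer 1 at 22 °C → α = 2.1×10⁻⁴ K⁻¹
Layer 2 at 13 °C → α = 1.6×10⁻⁴ K⁻¹
Layer 3 at 2 °C → α = 0.87×10⁻⁴ K⁻¹
230 × 1.3 × 2.1×10⁻⁴ = 0.06279 m
780 × 0.76 × 1.6×10⁻⁴ = 0.094848 m
0.16 × 0.87×10⁻⁴ × 750 = 0.01044 m
Δh = 0.06279 + 0.094848 + 0.01044 = 0.168078 m ≈ 17 cm

17 cm of thermosteric rise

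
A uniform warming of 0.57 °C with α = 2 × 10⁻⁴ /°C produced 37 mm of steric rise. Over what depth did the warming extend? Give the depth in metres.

H ≈ 320 m

H = Δh/(αΔT) = 0.037 / (2×10⁻⁴ × 0.57) ≈ 324.6 m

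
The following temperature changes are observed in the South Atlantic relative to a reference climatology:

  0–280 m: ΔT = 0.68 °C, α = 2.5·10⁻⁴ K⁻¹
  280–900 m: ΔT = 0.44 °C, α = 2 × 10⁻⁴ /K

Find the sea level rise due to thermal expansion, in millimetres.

about 102 mm

2.5×10⁻⁴ × 0.68 × 280 = 0.04760 m
280–900 m: 620 × 0.44 × 2×10⁻⁴ = 0.05456 m
Δh = 0.04760 + 0.05456 = 0.10216 m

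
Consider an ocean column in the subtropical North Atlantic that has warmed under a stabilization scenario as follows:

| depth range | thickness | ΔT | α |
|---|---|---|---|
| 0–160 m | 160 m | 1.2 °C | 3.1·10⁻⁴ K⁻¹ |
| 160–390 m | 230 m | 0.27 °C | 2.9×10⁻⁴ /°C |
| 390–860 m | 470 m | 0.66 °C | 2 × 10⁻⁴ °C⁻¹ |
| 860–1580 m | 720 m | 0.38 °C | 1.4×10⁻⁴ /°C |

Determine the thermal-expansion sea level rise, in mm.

160 × 1.2 × 3.1×10⁻⁴ = 0.05952 m
160–390 m: 230 × 0.27 × 2.9×10⁻⁴ = 0.018009 m
0.66 × 2×10⁻⁴ × 470 = 0.06204 m
Layer 4: 720 × 0.38 × 1.4×10⁻⁴ = 0.038304 m
Δh = 0.05952 + 0.018009 + 0.06204 + 0.038304 = 0.177873 m

178 mm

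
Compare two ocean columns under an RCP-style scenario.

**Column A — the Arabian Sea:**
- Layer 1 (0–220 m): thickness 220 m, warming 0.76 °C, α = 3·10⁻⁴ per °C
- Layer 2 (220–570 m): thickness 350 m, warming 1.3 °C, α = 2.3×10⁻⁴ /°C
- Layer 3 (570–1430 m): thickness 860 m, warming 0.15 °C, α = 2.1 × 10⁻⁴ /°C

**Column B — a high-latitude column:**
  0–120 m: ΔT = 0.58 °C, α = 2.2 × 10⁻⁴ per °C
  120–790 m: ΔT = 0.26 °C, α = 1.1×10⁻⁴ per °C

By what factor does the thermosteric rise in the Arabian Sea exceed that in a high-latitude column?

A Layer 1: 0.76 × 3×10⁻⁴ × 220 = 0.05016 m
A 2.3×10⁻⁴ × 350 × 1.3 = 0.10465 m
A 2.1×10⁻⁴ × 0.15 × 860 = 0.02709 m
A total: 0.18190 m
B 0.58 × 2.2×10⁻⁴ × 120 = 0.015312 m
B 1.1×10⁻⁴ × 670 × 0.26 = 0.019162 m
B total: 0.034474 m
Ratio: 0.18190 / 0.034474 ≈ 5.276

≈ 5.28×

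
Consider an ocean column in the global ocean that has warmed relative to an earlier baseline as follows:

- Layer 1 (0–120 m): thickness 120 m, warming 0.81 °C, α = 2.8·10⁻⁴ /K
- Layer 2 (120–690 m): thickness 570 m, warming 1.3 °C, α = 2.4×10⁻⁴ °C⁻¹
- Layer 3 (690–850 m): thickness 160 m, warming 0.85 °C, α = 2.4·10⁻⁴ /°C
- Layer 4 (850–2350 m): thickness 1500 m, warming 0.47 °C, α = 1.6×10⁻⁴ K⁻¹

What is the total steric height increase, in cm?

35 cm

Layer 1: 2.8×10⁻⁴ × 0.81 × 120 = 0.027216 m
1.3 × 570 × 2.4×10⁻⁴ = 0.17784 m
Layer 3: 160 × 2.4×10⁻⁴ × 0.85 = 0.03264 m
Layer 4: 1500 × 0.47 × 1.6×10⁻⁴ = 0.11280 m
Δh = 0.027216 + 0.17784 + 0.03264 + 0.11280 = 0.350496 m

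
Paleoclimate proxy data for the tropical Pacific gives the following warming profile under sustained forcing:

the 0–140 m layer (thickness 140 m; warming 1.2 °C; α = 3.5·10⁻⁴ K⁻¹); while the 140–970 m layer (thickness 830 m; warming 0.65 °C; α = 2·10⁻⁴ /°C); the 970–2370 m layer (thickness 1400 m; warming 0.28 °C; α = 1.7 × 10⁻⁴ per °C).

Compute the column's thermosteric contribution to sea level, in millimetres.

0–140 m: 1.2 × 3.5×10⁻⁴ × 140 = 0.05880 m
830 × 0.65 × 2×10⁻⁴ = 0.10790 m
970–2370 m: 1400 × 0.28 × 1.7×10⁻⁴ = 0.06664 m
Δh = 0.05880 + 0.10790 + 0.06664 = 0.23334 m

Δh ≈ 233 mm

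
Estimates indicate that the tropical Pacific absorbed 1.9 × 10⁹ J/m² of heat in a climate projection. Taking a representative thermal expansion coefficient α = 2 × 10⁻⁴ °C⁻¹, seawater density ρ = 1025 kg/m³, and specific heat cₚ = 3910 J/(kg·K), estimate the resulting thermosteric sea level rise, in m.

Δh = αQ/(ρcₚ) = 2×10⁻⁴ × 1.9×10⁹ / (1025 × 3910) ≈ 0.094816 m

Δh ≈ 0.095 m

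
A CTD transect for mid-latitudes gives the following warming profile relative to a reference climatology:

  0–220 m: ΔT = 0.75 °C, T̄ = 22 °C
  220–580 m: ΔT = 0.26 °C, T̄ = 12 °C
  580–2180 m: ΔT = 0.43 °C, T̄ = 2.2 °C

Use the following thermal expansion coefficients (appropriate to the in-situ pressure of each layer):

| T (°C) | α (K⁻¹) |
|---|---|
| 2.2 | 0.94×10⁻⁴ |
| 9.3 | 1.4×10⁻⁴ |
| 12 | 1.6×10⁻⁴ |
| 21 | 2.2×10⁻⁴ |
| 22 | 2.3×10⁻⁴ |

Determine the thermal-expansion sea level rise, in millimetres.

Δh ≈ 120 mm

Layer 1 at 22 °C → α = 2.3×10⁻⁴ K⁻¹
Layer 2 at 12 °C → α = 1.6×10⁻⁴ K⁻¹
Layer 3 at 2.2 °C → α = 0.94×10⁻⁴ K⁻¹
0–220 m: 2.3×10⁻⁴ × 220 × 0.75 = 0.03795 m
220–580 m: 1.6×10⁻⁴ × 360 × 0.26 = 0.014976 m
0.94×10⁻⁴ × 0.43 × 1600 = 0.064672 m
Δh = 0.03795 + 0.014976 + 0.064672 = 0.117598 m ≈ 120 mm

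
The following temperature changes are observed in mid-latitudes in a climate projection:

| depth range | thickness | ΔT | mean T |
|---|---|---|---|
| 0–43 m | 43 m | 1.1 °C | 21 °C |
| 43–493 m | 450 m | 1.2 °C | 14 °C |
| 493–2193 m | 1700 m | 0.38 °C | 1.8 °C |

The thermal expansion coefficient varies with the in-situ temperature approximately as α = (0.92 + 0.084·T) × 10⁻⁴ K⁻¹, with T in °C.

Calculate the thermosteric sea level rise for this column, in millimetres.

about 195 mm

Layer 1: α = (0.92 + 0.084×21)×10⁻⁴ = 2.684×10⁻⁴ K⁻¹
Layer 2: α = (0.92 + 0.084×14)×10⁻⁴ = 2.096×10⁻⁴ K⁻¹
Layer 3: α = (0.92 + 0.084×1.8)×10⁻⁴ = 1.0712×10⁻⁴ K⁻¹
2.684×10⁻⁴ × 43 × 1.1 = 0.01269532 m
2.096×10⁻⁴ × 450 × 1.2 = 0.113184 m
493–2193 m: 0.38 × 1700 × 1.0712×10⁻⁴ = 0.06919952 m
Δh = 0.01269532 + 0.113184 + 0.06919952 = 0.19507884 m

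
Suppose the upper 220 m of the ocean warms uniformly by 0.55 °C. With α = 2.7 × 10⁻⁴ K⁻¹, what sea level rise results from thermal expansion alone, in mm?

Δh ≈ 33 mm

Δh = αΔT·H = 2.7×10⁻⁴ × 0.55 × 220 = 0.03267 m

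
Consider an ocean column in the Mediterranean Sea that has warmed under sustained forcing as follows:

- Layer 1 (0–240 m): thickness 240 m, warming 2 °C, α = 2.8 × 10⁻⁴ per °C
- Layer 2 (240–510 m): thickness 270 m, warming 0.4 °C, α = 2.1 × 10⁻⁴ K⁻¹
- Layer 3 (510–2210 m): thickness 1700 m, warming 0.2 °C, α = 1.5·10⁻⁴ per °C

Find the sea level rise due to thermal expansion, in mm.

2.8×10⁻⁴ × 240 × 2 = 0.13440 m
240–510 m: 0.4 × 2.1×10⁻⁴ × 270 = 0.02268 m
510–2210 m: 0.2 × 1700 × 1.5×10⁻⁴ = 0.05100 m
Δh = 0.13440 + 0.02268 + 0.05100 = 0.20808 m

208 mm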